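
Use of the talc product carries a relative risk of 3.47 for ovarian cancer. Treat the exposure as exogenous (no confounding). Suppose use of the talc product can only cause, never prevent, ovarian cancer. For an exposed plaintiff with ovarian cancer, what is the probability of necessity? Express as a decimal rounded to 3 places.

PN ≈ 0.712

Under exogeneity and monotonicity, PN = (RR − 1) / RR = 1 − 1/RR.
PN = (3.47 − 1) / 3.47 = 2.47 / 3.47 ≈ 0.7118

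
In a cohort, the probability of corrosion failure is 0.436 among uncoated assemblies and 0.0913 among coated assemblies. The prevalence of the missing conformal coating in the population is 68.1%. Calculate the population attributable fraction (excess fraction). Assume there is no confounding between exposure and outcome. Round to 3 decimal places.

Let p₁ = 0.436, p₀ = 0.0913.
Overall risk P(Y=1) = π·p₁ + (1−π)·p₀ = 0.681×0.436 + 0.319×0.0913 = 0.32604.
Under exogeneity, PAF = [P(Y=1) − p₀] / P(Y=1).
PAF = (0.32604 − 0.0913) / 0.32604 ≈ 0.7200

PAF ≈ 0.720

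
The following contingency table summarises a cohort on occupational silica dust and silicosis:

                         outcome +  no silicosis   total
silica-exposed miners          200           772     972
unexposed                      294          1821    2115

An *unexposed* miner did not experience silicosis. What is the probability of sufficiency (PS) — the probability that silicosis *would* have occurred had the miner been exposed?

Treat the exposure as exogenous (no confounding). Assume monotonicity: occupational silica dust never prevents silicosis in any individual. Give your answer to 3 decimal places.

p₁ = P(outcome | exposed) = 200/972 = 0.20576
p₀ = P(outcome | unexposed) = 294/2115 = 0.13901
Under exogeneity and monotonicity, PS = (p₁ − p₀) / (1 − p₀).
PS = (0.20576 − 0.13901) / (1 − 0.13901) = 0.066754 / 0.86099 ≈ 0.0775

PS ≈ 0.078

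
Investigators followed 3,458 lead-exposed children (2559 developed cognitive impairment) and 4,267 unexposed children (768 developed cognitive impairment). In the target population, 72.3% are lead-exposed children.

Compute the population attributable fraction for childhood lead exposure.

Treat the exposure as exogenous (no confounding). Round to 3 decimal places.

PAF ≈ 0.692

p₁ = P(outcome | exposed) = 2559/3458 = 0.74002
p₀ = P(outcome | unexposed) = 768/4267 = 0.17999
Overall risk P(Y=1) = π·p₁ + (1−π)·p₀ = 0.723×0.74002 + 0.277×0.17999 = 0.58489.
Under exogeneity, PAF = [P(Y=1) − p₀] / P(Y=1).
PAF = (0.58489 − 0.17999) / 0.58489 ≈ 0.6923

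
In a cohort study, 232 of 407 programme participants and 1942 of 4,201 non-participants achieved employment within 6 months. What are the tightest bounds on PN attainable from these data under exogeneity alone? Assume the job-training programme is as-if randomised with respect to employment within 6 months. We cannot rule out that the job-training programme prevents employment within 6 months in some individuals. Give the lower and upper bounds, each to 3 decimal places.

p₁ = P(outcome | exposed) = 232/407 = 0.57002
p₀ = P(outcome | unexposed) = 1942/4201 = 0.46227
Under exogeneity alone the bounds on PN are max{0,(p₁−p₀)/p₁} ≤ PN ≤ min{1,(1−p₀)/p₁}.
  lower = (p₁ − p₀)/p₁ = 0.10775 / 0.57002 ≈ 0.1890
  upper = min{1, (1 − p₀)/p₁} = 0.53773 / 0.57002 ≈ 0.9433

0.189 ≤ PN ≤ 0.943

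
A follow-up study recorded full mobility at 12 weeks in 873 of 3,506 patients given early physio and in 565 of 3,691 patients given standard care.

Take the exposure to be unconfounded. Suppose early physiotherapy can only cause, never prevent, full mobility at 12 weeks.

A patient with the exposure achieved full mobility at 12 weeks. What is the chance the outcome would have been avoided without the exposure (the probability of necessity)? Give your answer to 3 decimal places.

PN ≈ 0.385

p₁ = P(outcome | exposed) = 873/3506 = 0.249
p₀ = P(outcome | unexposed) = 565/3691 = 0.15308
Under exogeneity and monotonicity, PN = (p₁ − p₀) / p₁.
PN = (0.249 − 0.15308) / 0.249 = 0.095927 / 0.249 ≈ 0.3852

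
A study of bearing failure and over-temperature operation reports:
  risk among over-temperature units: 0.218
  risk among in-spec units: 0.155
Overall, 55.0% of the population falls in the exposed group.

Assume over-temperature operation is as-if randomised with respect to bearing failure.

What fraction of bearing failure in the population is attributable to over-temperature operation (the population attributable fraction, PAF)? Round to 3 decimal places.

PAF ≈ 0.183

Let p₁ = 0.218, p₀ = 0.155.
Overall risk P(Y=1) = π·p₁ + (1−π)·p₀ = 0.55×0.218 + 0.45×0.155 = 0.18965.
Under exogeneity, PAF = [P(Y=1) − p₀] / P(Y=1).
PAF = (0.18965 − 0.155) / 0.18965 ≈ 0.1827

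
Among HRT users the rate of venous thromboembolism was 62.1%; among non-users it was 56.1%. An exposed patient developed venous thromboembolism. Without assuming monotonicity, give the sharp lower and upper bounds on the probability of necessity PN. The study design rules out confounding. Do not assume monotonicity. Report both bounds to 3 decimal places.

0.097 ≤ PN ≤ 0.707

p₁ = 0.621, p₀ = 0.561.
Under exogeneity alone the bounds on PN are max{0,(p₁−p₀)/p₁} ≤ PN ≤ min{1,(1−p₀)/p₁}.
  lower = (p₁ − p₀)/p₁ = 0.06 / 0.621 ≈ 0.0966
  upper = min{1, (1 − p₀)/p₁} = 0.439 / 0.621 ≈ 0.7069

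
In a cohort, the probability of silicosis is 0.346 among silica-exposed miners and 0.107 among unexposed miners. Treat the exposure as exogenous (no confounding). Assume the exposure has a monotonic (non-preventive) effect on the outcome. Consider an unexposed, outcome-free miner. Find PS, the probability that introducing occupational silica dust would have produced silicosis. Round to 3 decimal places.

Let p₁ = 0.346, p₀ = 0.107.
Under exogeneity and monotonicity, PS = (p₁ − p₀) / (1 − p₀).
PS = (0.346 − 0.107) / (1 − 0.107) = 0.239 / 0.893 ≈ 0.2676

PS ≈ 0.268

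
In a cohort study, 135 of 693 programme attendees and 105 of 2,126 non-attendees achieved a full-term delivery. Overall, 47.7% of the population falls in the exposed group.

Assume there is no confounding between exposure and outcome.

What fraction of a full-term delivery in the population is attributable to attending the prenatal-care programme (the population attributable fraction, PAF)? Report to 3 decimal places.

PAF ≈ 0.584

p₁ = P(outcome | exposed) = 135/693 = 0.19481
p₀ = P(outcome | unexposed) = 105/2126 = 0.049389
Overall risk P(Y=1) = π·p₁ + (1−π)·p₀ = 0.477×0.19481 + 0.523×0.049389 = 0.11875.
Under exogeneity, PAF = [P(Y=1) − p₀] / P(Y=1).
PAF = (0.11875 − 0.049389) / 0.11875 ≈ 0.5841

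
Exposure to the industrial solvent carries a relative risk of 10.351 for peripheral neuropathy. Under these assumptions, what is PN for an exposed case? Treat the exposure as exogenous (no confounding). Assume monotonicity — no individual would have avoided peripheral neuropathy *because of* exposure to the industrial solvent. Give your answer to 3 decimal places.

Under exogeneity and monotonicity, PN = (RR − 1) / RR = 1 − 1/RR.
PN = (10.351 − 1) / 10.351 = 9.351 / 10.351 ≈ 0.9034

PN ≈ 0.903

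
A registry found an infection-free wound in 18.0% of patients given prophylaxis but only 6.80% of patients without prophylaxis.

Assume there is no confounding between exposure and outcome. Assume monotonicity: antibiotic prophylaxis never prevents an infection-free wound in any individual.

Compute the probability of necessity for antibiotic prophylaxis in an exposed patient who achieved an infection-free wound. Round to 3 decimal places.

PN ≈ 0.622

p₁ = 0.18, p₀ = 0.068.
Under exogeneity and monotonicity, PN = (p₁ − p₀) / p₁.
PN = (0.18 − 0.068) / 0.18 = 0.112 / 0.18 ≈ 0.6222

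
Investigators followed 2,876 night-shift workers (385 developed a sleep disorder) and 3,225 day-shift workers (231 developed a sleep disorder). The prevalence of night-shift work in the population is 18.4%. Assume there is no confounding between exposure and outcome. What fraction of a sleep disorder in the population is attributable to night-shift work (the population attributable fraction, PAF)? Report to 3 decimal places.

PAF ≈ 0.138

p₁ = P(outcome | exposed) = 385/2876 = 0.13387
p₀ = P(outcome | unexposed) = 231/3225 = 0.071628
Overall risk P(Y=1) = π·p₁ + (1−π)·p₀ = 0.184×0.13387 + 0.816×0.071628 = 0.08308.
Under exogeneity, PAF = [P(Y=1) − p₀] / P(Y=1).
PAF = (0.08308 − 0.071628) / 0.08308 ≈ 0.1378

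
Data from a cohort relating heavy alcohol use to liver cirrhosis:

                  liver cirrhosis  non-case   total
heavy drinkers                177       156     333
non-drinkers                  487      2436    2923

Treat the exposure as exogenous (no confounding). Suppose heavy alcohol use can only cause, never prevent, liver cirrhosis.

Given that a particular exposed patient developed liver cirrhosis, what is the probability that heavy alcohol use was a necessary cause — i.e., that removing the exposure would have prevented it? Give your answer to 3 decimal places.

p₁ = P(outcome | exposed) = 177/333 = 0.53153
p₀ = P(outcome | unexposed) = 487/2923 = 0.16661
Under exogeneity and monotonicity, PN = (p₁ − p₀) / p₁.
PN = (0.53153 − 0.16661) / 0.53153 = 0.36492 / 0.53153 ≈ 0.6865

PN ≈ 0.687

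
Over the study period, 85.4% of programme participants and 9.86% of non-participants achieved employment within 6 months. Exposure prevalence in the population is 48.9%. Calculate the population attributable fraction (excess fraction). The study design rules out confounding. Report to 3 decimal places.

PAF ≈ 0.789

p₁ = 0.854, p₀ = 0.0986.
Overall risk P(Y=1) = π·p₁ + (1−π)·p₀ = 0.489×0.854 + 0.511×0.0986 = 0.46799.
Under exogeneity, PAF = [P(Y=1) − p₀] / P(Y=1).
PAF = (0.46799 − 0.0986) / 0.46799 ≈ 0.7893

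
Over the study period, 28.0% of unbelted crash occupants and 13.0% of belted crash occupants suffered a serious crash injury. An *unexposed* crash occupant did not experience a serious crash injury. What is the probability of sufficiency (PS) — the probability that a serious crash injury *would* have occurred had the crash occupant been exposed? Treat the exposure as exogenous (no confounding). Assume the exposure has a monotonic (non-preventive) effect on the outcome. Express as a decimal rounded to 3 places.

p₁ = 0.28, p₀ = 0.13.
Under exogeneity and monotonicity, PS = (p₁ − p₀) / (1 − p₀).
PS = (0.28 − 0.13) / (1 − 0.13) = 0.15 / 0.87 ≈ 0.1724

PS ≈ 0.172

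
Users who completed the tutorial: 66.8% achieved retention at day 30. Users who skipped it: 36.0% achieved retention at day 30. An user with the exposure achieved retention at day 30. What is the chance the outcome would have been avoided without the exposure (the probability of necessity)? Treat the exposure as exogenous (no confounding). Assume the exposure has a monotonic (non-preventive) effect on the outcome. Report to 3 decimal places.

p₁ = 0.668, p₀ = 0.36.
Under exogeneity and monotonicity, PN = (p₁ − p₀) / p₁.
PN = (0.668 − 0.36) / 0.668 = 0.308 / 0.668 ≈ 0.4611

PN ≈ 0.461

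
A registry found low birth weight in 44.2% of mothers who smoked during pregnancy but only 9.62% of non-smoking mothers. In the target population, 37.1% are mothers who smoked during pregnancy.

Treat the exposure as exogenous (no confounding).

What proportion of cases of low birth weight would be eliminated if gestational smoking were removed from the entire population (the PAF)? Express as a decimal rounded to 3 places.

PAF ≈ 0.571

p₁ = 0.442, p₀ = 0.0962.
Overall risk P(Y=1) = π·p₁ + (1−π)·p₀ = 0.371×0.442 + 0.629×0.0962 = 0.22449.
Under exogeneity, PAF = [P(Y=1) − p₀] / P(Y=1).
PAF = (0.22449 − 0.0962) / 0.22449 ≈ 0.5715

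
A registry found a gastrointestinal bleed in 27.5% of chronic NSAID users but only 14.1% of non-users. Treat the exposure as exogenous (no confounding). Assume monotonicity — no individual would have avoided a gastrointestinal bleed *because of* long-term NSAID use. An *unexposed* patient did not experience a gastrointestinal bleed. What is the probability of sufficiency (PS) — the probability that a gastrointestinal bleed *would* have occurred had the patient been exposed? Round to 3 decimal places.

p₁ = 0.275, p₀ = 0.141.
Under exogeneity and monotonicity, PS = (p₁ − p₀) / (1 − p₀).
PS = (0.275 − 0.141) / (1 − 0.141) = 0.134 / 0.859 ≈ 0.1560

PS ≈ 0.156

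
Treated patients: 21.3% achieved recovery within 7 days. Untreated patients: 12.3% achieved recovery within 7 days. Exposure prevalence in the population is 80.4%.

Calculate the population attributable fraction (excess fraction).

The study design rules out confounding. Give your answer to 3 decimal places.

PAF ≈ 0.370

p₁ = 0.213, p₀ = 0.123.
Overall risk P(Y=1) = π·p₁ + (1−π)·p₀ = 0.804×0.213 + 0.196×0.123 = 0.19536.
Under exogeneity, PAF = [P(Y=1) − p₀] / P(Y=1).
PAF = (0.19536 − 0.123) / 0.19536 ≈ 0.3704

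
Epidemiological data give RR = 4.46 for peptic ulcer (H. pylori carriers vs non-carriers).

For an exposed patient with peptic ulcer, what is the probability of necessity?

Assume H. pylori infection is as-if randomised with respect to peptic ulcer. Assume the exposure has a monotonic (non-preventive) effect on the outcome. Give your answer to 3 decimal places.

PN ≈ 0.776

Under exogeneity and monotonicity, PN = (RR − 1) / RR = 1 − 1/RR.
PN = (4.46 − 1) / 4.46 = 3.46 / 4.46 ≈ 0.7758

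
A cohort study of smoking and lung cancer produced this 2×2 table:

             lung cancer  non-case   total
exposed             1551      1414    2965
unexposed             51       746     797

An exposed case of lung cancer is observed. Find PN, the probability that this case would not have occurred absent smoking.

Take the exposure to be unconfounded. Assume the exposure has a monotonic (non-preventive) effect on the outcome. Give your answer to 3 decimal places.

PN ≈ 0.878

p₁ = P(outcome | exposed) = 1551/2965 = 0.5231
p₀ = P(outcome | unexposed) = 51/797 = 0.06399
Under exogeneity and monotonicity, PN = (p₁ − p₀) / p₁.
PN = (0.5231 − 0.06399) / 0.5231 = 0.45911 / 0.5231 ≈ 0.8777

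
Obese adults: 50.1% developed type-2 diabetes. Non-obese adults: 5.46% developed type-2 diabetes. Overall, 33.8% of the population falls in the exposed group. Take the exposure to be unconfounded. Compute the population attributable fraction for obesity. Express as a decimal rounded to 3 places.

PAF ≈ 0.734

p₁ = 0.501, p₀ = 0.0546.
Overall risk P(Y=1) = π·p₁ + (1−π)·p₀ = 0.338×0.501 + 0.662×0.0546 = 0.20548.
Under exogeneity, PAF = [P(Y=1) − p₀] / P(Y=1).
PAF = (0.20548 − 0.0546) / 0.20548 ≈ 0.7343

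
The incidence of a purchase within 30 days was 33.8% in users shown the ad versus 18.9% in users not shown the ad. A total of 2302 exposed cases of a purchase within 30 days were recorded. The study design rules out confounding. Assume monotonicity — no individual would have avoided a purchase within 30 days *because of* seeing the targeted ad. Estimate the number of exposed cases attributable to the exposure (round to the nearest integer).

about 1015 cases

p₁ = 0.338, p₀ = 0.189.
PN = (p₁ − p₀)/p₁ = (0.338 − 0.189) / 0.338 ≈ 0.44083.
Attributable cases ≈ PN × (exposed cases) = 0.44083 × 2302 ≈ 1014.79.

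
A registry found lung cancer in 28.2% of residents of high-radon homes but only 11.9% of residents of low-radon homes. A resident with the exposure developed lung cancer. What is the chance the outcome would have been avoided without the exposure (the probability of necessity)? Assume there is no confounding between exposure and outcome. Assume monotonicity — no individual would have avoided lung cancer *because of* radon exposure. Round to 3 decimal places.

PN ≈ 0.578

p₁ = 0.282, p₀ = 0.119.
Under exogeneity and monotonicity, PN = (p₁ − p₀) / p₁.
PN = (0.282 − 0.119) / 0.282 = 0.163 / 0.282 ≈ 0.5780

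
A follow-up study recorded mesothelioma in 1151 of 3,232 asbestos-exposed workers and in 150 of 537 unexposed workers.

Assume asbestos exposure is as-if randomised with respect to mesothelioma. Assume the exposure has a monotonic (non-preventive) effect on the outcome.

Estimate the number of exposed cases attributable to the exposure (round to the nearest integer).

p₁ = P(outcome | exposed) = 1151/3232 = 0.35613
p₀ = P(outcome | unexposed) = 150/537 = 0.27933
PN = (p₁ − p₀)/p₁ = (0.35613 − 0.27933) / 0.35613 ≈ 0.21564.
Attributable cases ≈ PN × (exposed cases) = 0.21564 × 1151 ≈ 248.21.

about 248 cases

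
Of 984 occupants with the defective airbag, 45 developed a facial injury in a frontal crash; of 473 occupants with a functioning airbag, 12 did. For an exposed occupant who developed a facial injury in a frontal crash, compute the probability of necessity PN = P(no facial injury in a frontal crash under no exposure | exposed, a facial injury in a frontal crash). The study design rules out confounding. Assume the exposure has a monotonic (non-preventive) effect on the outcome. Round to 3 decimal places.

p₁ = P(outcome | exposed) = 45/984 = 0.045732
p₀ = P(outcome | unexposed) = 12/473 = 0.02537
Under exogeneity and monotonicity, PN = (p₁ − p₀) / p₁.
PN = (0.045732 − 0.02537) / 0.045732 = 0.020362 / 0.045732 ≈ 0.4452

PN ≈ 0.445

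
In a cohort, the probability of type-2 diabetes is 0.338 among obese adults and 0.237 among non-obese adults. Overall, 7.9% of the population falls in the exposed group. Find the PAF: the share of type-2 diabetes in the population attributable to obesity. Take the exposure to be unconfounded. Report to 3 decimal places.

PAF ≈ 0.033

Let p₁ = 0.338, p₀ = 0.237.
Overall risk P(Y=1) = π·p₁ + (1−π)·p₀ = 0.079×0.338 + 0.921×0.237 = 0.24498.
Under exogeneity, PAF = [P(Y=1) − p₀] / P(Y=1).
PAF = (0.24498 − 0.237) / 0.24498 ≈ 0.0326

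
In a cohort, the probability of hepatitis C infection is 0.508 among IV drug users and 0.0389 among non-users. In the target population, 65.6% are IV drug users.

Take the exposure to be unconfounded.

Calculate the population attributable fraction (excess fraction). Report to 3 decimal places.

Let p₁ = 0.508, p₀ = 0.0389.
Overall risk P(Y=1) = π·p₁ + (1−π)·p₀ = 0.656×0.508 + 0.344×0.0389 = 0.34663.
Under exogeneity, PAF = [P(Y=1) − p₀] / P(Y=1).
PAF = (0.34663 − 0.0389) / 0.34663 ≈ 0.8878

PAF ≈ 0.888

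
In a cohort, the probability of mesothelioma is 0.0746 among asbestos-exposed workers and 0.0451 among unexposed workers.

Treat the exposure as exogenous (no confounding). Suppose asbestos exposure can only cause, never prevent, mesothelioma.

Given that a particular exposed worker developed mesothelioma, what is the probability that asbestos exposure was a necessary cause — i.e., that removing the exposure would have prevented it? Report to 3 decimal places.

PN ≈ 0.395

Let p₁ = 0.0746, p₀ = 0.0451.
Under exogeneity and monotonicity, PN = (p₁ − p₀) / p₁.
PN = (0.0746 − 0.0451) / 0.0746 = 0.0295 / 0.0746 ≈ 0.3954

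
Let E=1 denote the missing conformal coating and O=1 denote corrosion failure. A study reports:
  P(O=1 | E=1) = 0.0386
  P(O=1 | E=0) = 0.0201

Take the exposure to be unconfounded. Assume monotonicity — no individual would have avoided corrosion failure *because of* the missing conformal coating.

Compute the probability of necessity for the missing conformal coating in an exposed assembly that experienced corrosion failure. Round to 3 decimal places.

Let p₁ = 0.0386, p₀ = 0.0201.
Under exogeneity and monotonicity, PN = (p₁ − p₀) / p₁.
PN = (0.0386 − 0.0201) / 0.0386 = 0.0185 / 0.0386 ≈ 0.4793

PN ≈ 0.479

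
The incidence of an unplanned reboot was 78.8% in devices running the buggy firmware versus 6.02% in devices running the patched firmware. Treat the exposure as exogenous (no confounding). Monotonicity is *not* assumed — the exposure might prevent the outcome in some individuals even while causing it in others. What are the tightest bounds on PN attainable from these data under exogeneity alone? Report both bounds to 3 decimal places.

0.924 ≤ PN ≤ 1.000

p₁ = 0.788, p₀ = 0.0602.
Under exogeneity alone the bounds on PN are max{0,(p₁−p₀)/p₁} ≤ PN ≤ min{1,(1−p₀)/p₁}.
  lower = (p₁ − p₀)/p₁ = 0.7278 / 0.788 ≈ 0.9236
  upper = min{1, (1 − p₀)/p₁} = 0.9398 / 0.788 ≈ 1.1926 → capped at 1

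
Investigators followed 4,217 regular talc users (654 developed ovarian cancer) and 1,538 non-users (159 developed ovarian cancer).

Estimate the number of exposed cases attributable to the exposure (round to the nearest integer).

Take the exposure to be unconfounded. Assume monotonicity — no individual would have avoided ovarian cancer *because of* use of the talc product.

about 218 cases

p₁ = P(outcome | exposed) = 654/4217 = 0.15509
p₀ = P(outcome | unexposed) = 159/1538 = 0.10338
PN = (p₁ − p₀)/p₁ = (0.15509 − 0.10338) / 0.15509 ≈ 0.33340.
Attributable cases ≈ PN × (exposed cases) = 0.33340 × 654 ≈ 218.04.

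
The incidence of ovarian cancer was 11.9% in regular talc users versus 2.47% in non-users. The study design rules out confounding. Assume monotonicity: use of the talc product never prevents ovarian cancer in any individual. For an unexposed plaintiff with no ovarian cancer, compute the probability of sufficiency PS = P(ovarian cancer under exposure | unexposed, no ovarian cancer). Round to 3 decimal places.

PS ≈ 0.097

p₁ = 0.119, p₀ = 0.0247.
Under exogeneity and monotonicity, PS = (p₁ − p₀) / (1 − p₀).
PS = (0.119 − 0.0247) / (1 − 0.0247) = 0.0943 / 0.9753 ≈ 0.0967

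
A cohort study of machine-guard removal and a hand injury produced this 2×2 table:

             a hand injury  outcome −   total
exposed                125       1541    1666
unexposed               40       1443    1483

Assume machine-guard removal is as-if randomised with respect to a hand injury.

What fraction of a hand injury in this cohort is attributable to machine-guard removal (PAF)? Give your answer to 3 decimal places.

p₁ = P(outcome | exposed) = 125/1666 = 0.07503
p₀ = P(outcome | unexposed) = 40/1483 = 0.026972
Exposure prevalence π = 1666/3149 = 0.52906; overall risk P(Y=1) = 0.052398.
Under exogeneity, PAF = [P(Y=1) − p₀]/P(Y=1).
PAF = (0.052398 − 0.026972) / 0.052398 ≈ 0.4852

PAF ≈ 0.485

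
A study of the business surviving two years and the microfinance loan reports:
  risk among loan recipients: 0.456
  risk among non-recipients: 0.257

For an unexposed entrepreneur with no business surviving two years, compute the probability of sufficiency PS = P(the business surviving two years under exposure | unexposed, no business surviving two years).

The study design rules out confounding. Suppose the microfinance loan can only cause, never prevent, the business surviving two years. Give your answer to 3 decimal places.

Let p₁ = 0.456, p₀ = 0.257.
Under exogeneity and monotonicity, PS = (p₁ − p₀) / (1 − p₀).
PS = (0.456 − 0.257) / (1 − 0.257) = 0.199 / 0.743 ≈ 0.2678

PS ≈ 0.268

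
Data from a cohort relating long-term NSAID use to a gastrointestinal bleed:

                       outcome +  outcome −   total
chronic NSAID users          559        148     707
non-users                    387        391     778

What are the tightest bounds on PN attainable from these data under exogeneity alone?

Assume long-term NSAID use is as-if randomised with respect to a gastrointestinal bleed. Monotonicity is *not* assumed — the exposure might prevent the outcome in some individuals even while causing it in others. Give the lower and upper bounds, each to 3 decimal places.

0.371 ≤ PN ≤ 0.636

p₁ = P(outcome | exposed) = 559/707 = 0.79066
p₀ = P(outcome | unexposed) = 387/778 = 0.49743
Under exogeneity alone the bounds on PN are max{0,(p₁−p₀)/p₁} ≤ PN ≤ min{1,(1−p₀)/p₁}.
  lower = (p₁ − p₀)/p₁ = 0.29324 / 0.79066 ≈ 0.3709
  upper = min{1, (1 − p₀)/p₁} = 0.50257 / 0.79066 ≈ 0.6356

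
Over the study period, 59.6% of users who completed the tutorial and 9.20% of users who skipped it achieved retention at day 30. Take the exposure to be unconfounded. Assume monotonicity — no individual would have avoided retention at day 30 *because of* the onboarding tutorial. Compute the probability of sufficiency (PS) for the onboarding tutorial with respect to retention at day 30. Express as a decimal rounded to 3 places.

PS ≈ 0.555

p₁ = 0.596, p₀ = 0.092.
Under exogeneity and monotonicity, PS = (p₁ − p₀) / (1 − p₀).
PS = (0.596 − 0.092) / (1 − 0.092) = 0.504 / 0.908 ≈ 0.5551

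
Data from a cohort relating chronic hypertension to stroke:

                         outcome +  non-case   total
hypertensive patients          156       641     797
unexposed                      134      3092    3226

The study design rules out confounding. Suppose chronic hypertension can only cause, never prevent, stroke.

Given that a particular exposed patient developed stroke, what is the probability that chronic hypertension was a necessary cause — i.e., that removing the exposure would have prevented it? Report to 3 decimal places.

p₁ = P(outcome | exposed) = 156/797 = 0.19573
p₀ = P(outcome | unexposed) = 134/3226 = 0.041538
Under exogeneity and monotonicity, PN = (p₁ − p₀)/p₁.
PN = (0.19573 − 0.041538) / 0.19573 ≈ 0.7878

PN ≈ 0.788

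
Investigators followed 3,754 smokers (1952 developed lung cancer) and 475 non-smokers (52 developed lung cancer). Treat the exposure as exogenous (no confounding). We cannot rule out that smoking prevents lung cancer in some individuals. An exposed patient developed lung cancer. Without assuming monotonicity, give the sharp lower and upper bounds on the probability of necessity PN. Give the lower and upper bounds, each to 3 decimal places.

p₁ = P(outcome | exposed) = 1952/3754 = 0.51998
p₀ = P(outcome | unexposed) = 52/475 = 0.10947
Under exogeneity alone the bounds on PN are max{0,(p₁−p₀)/p₁} ≤ PN ≤ min{1,(1−p₀)/p₁}.
  lower = (p₁ − p₀)/p₁ = 0.41051 / 0.51998 ≈ 0.7895
  upper = min{1, (1 − p₀)/p₁} = 0.89053 / 0.51998 ≈ 1.7126 → capped at 1

0.789 ≤ PN ≤ 1.000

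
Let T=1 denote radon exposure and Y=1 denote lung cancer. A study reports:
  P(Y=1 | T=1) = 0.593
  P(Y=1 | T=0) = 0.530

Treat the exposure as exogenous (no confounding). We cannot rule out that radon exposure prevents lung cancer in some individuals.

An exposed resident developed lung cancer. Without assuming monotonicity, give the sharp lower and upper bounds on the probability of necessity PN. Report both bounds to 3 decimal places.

0.106 ≤ PN ≤ 0.793

Let p₁ = 0.593, p₀ = 0.53.
Under exogeneity alone the bounds on PN are max{0,(p₁−p₀)/p₁} ≤ PN ≤ min{1,(1−p₀)/p₁}.
  lower = (p₁ − p₀)/p₁ = 0.063 / 0.593 ≈ 0.1062
  upper = min{1, (1 − p₀)/p₁} = 0.47 / 0.593 ≈ 0.7926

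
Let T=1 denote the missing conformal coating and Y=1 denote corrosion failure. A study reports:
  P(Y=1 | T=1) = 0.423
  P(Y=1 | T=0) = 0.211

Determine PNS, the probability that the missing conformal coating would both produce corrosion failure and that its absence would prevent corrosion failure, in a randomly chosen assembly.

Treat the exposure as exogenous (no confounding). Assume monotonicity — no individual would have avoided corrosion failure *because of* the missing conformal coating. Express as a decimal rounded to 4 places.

Let p₁ = 0.423, p₀ = 0.211.
Under exogeneity and monotonicity, PNS = p₁ − p₀.
PNS = 0.423 − 0.211 = 0.212

PNS ≈ 0.2120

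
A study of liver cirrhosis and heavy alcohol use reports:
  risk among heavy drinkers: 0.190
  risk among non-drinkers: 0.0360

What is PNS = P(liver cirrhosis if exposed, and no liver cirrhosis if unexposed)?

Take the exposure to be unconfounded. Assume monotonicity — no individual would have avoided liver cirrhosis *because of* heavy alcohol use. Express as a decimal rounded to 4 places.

Let p₁ = 0.19, p₀ = 0.036.
Under exogeneity and monotonicity, PNS = p₁ − p₀.
PNS = 0.19 − 0.036 = 0.154

PNS ≈ 0.1540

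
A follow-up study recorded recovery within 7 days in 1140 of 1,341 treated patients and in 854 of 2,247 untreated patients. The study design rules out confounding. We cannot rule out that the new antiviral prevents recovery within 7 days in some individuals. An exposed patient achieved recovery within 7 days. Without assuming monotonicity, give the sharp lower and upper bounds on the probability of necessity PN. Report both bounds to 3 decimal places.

0.553 ≤ PN ≤ 0.729

p₁ = P(outcome | exposed) = 1140/1341 = 0.85011
p₀ = P(outcome | unexposed) = 854/2247 = 0.38006
Under exogeneity alone the bounds on PN are max{0,(p₁−p₀)/p₁} ≤ PN ≤ min{1,(1−p₀)/p₁}.
  lower = (p₁ − p₀)/p₁ = 0.47005 / 0.85011 ≈ 0.5529
  upper = min{1, (1 − p₀)/p₁} = 0.61994 / 0.85011 ≈ 0.7292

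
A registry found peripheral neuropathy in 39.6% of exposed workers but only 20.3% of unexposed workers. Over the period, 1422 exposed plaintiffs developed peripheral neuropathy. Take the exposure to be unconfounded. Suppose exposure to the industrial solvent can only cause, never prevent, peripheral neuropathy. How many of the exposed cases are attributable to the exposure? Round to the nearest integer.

about 693 cases

p₁ = 0.396, p₀ = 0.203.
PN = (p₁ − p₀)/p₁ = (0.396 − 0.203) / 0.396 ≈ 0.48737.
Attributable cases ≈ PN × (exposed cases) = 0.48737 × 1422 ≈ 693.05.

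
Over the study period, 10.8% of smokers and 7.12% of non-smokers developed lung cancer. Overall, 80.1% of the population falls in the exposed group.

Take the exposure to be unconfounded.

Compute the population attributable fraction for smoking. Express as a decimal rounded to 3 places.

p₁ = 0.108, p₀ = 0.0712.
Overall risk P(Y=1) = π·p₁ + (1−π)·p₀ = 0.801×0.108 + 0.199×0.0712 = 0.10068.
Under exogeneity, PAF = [P(Y=1) − p₀] / P(Y=1).
PAF = (0.10068 − 0.0712) / 0.10068 ≈ 0.2928

PAF ≈ 0.293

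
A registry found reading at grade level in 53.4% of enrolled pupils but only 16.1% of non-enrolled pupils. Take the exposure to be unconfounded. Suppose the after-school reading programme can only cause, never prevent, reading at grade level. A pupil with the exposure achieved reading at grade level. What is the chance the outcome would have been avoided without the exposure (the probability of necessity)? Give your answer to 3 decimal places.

PN ≈ 0.699

p₁ = 0.534, p₀ = 0.161.
Under exogeneity and monotonicity, PN = (p₁ − p₀) / p₁.
PN = (0.534 − 0.161) / 0.534 = 0.373 / 0.534 ≈ 0.6985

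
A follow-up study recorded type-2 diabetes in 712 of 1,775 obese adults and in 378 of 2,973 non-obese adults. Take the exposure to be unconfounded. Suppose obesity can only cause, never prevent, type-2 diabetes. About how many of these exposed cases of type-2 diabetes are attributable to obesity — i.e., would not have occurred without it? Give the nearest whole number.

about 486 cases

p₁ = P(outcome | exposed) = 712/1775 = 0.40113
p₀ = P(outcome | unexposed) = 378/2973 = 0.12714
PN = (p₁ − p₀)/p₁ = (0.40113 − 0.12714) / 0.40113 ≈ 0.68303.
Attributable cases ≈ PN × (exposed cases) = 0.68303 × 712 ≈ 486.32.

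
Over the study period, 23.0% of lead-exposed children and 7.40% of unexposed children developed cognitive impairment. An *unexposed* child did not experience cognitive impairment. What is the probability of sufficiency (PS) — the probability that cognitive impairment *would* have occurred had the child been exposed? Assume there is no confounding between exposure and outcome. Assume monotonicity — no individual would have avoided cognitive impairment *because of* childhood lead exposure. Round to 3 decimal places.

p₁ = 0.23, p₀ = 0.074.
Under exogeneity and monotonicity, PS = (p₁ − p₀) / (1 − p₀).
PS = (0.23 − 0.074) / (1 − 0.074) = 0.156 / 0.926 ≈ 0.1685

PS ≈ 0.168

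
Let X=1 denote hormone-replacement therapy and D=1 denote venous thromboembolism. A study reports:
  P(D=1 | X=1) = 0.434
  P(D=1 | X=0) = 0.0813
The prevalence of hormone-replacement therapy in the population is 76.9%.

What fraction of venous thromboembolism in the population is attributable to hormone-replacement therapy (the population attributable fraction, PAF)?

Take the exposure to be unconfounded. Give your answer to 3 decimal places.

Let p₁ = 0.434, p₀ = 0.0813.
Overall risk P(Y=1) = π·p₁ + (1−π)·p₀ = 0.769×0.434 + 0.231×0.0813 = 0.35253.
Under exogeneity, PAF = [P(Y=1) − p₀] / P(Y=1).
PAF = (0.35253 − 0.0813) / 0.35253 ≈ 0.7694

PAF ≈ 0.769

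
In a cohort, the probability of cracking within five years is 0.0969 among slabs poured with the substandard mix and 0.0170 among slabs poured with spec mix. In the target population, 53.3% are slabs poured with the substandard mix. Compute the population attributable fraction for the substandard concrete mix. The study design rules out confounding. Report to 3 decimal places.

Let p₁ = 0.0969, p₀ = 0.017.
Overall risk P(Y=1) = π·p₁ + (1−π)·p₀ = 0.533×0.0969 + 0.467×0.017 = 0.059587.
Under exogeneity, PAF = [P(Y=1) − p₀] / P(Y=1).
PAF = (0.059587 − 0.017) / 0.059587 ≈ 0.7147

PAF ≈ 0.715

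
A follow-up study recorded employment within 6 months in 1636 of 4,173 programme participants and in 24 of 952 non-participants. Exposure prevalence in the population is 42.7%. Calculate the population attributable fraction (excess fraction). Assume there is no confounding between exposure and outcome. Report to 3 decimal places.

PAF ≈ 0.861

p₁ = P(outcome | exposed) = 1636/4173 = 0.39204
p₀ = P(outcome | unexposed) = 24/952 = 0.02521
Overall risk P(Y=1) = π·p₁ + (1−π)·p₀ = 0.427×0.39204 + 0.573×0.02521 = 0.18185.
Under exogeneity, PAF = [P(Y=1) − p₀] / P(Y=1).
PAF = (0.18185 − 0.02521) / 0.18185 ≈ 0.8614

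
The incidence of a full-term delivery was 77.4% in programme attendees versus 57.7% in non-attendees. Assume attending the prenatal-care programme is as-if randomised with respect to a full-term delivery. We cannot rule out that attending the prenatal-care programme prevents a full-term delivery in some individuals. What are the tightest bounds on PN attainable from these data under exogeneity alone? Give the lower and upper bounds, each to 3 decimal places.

0.255 ≤ PN ≤ 0.547

p₁ = 0.774, p₀ = 0.577.
Under exogeneity alone the bounds on PN are max{0,(p₁−p₀)/p₁} ≤ PN ≤ min{1,(1−p₀)/p₁}.
  lower = (p₁ − p₀)/p₁ = 0.197 / 0.774 ≈ 0.2545
  upper = min{1, (1 − p₀)/p₁} = 0.423 / 0.774 ≈ 0.5465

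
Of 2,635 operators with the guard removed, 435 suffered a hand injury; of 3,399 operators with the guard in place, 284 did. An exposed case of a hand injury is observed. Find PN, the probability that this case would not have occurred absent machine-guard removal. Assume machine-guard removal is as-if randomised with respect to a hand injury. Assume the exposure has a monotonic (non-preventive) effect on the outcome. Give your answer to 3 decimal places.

PN ≈ 0.494

p₁ = P(outcome | exposed) = 435/2635 = 0.16509
p₀ = P(outcome | unexposed) = 284/3399 = 0.083554
Under exogeneity and monotonicity, PN = (p₁ − p₀) / p₁.
PN = (0.16509 − 0.083554) / 0.16509 = 0.081531 / 0.16509 ≈ 0.4939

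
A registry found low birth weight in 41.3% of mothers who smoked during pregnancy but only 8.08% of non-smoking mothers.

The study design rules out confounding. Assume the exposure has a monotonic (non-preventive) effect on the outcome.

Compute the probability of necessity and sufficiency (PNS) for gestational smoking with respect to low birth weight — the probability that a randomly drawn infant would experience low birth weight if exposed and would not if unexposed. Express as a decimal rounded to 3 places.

PNS ≈ 0.332

p₁ = 0.413, p₀ = 0.0808.
Under exogeneity and monotonicity, PNS = p₁ − p₀.
PNS = 0.413 − 0.0808 = 0.3322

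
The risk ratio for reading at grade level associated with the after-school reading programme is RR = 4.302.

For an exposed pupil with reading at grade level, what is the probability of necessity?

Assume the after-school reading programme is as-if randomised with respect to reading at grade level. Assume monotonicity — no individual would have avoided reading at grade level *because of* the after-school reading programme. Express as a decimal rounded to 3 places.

Under exogeneity and monotonicity, PN = (RR − 1) / RR = 1 − 1/RR.
PN = (4.302 − 1) / 4.302 = 3.302 / 4.302 ≈ 0.7675

PN ≈ 0.768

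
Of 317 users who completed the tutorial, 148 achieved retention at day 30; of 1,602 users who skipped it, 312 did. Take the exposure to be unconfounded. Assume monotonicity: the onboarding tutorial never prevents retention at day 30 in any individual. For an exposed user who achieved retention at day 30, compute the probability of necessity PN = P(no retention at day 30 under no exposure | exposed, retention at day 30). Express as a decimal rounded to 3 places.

p₁ = P(outcome | exposed) = 148/317 = 0.46688
p₀ = P(outcome | unexposed) = 312/1602 = 0.19476
Under exogeneity and monotonicity, PN = (p₁ − p₀) / p₁.
PN = (0.46688 − 0.19476) / 0.46688 = 0.27212 / 0.46688 ≈ 0.5829

PN ≈ 0.583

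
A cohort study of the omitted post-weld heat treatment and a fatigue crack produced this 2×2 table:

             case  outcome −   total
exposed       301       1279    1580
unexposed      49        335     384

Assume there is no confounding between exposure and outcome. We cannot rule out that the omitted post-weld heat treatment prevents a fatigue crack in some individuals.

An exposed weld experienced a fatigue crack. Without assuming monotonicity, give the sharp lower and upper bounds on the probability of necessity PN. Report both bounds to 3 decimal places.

p₁ = P(outcome | exposed) = 301/1580 = 0.19051
p₀ = P(outcome | unexposed) = 49/384 = 0.1276
Under exogeneity alone the bounds on PN are max{0,(p₁−p₀)/p₁} ≤ PN ≤ min{1,(1−p₀)/p₁}.
  lower = (p₁ − p₀)/p₁ = 0.062902 / 0.19051 ≈ 0.3302
  upper = min{1, (1 − p₀)/p₁} = 0.8724 / 0.19051 ≈ 4.5794 → capped at 1

0.330 ≤ PN ≤ 1.000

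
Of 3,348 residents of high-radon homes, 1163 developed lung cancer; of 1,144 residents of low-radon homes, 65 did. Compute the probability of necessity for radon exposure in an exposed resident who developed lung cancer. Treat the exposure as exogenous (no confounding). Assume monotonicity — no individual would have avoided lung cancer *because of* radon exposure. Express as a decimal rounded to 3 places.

p₁ = P(outcome | exposed) = 1163/3348 = 0.34737
p₀ = P(outcome | unexposed) = 65/1144 = 0.056818
Under exogeneity and monotonicity, PN = (p₁ − p₀) / p₁.
PN = (0.34737 − 0.056818) / 0.34737 = 0.29055 / 0.34737 ≈ 0.8364

PN ≈ 0.836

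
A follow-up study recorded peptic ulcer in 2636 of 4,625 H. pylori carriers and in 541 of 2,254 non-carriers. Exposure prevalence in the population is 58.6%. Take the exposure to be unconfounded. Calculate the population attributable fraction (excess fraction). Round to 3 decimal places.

p₁ = P(outcome | exposed) = 2636/4625 = 0.56995
p₀ = P(outcome | unexposed) = 541/2254 = 0.24002
Overall risk P(Y=1) = π·p₁ + (1−π)·p₀ = 0.586×0.56995 + 0.414×0.24002 = 0.43336.
Under exogeneity, PAF = [P(Y=1) − p₀] / P(Y=1).
PAF = (0.43336 − 0.24002) / 0.43336 ≈ 0.4461

PAF ≈ 0.446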